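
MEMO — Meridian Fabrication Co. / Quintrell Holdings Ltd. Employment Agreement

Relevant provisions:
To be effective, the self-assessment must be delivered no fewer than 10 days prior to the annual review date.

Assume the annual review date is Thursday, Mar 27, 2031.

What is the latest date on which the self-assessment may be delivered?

Mar 17, 2031

Mar 27, 2031 minus 10 days is Mar 17, 2031.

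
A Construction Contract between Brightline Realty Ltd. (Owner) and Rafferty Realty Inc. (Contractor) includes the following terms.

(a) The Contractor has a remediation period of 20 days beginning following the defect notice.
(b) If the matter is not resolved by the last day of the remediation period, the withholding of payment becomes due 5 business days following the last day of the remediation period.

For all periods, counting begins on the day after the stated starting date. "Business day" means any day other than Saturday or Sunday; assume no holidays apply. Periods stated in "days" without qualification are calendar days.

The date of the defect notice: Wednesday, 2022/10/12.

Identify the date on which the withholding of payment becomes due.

2022/11/08

The last day of the remediation period: 2022/10/12 + 20 days = 2022/11/01.
The date on which the withholding of payment becomes due: 5 business days after Tuesday, 2022/11/01, skipping weekends — Nov 2, Nov 3, Nov 4, Nov 7, Nov 8 — lands on Tuesday, 2022/11/08.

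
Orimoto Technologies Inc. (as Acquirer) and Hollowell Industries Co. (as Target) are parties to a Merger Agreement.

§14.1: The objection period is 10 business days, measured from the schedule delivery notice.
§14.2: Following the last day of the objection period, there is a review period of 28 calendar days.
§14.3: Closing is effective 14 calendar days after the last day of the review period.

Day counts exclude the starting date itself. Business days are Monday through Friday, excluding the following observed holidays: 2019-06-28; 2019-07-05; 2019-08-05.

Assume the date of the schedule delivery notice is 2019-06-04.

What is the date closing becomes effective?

The last day of the objection period: counting 10 business days from Tuesday, 2019-06-04 (Jun 5, Jun 6, Jun 7, Jun 10, Jun 11, Jun 12, Jun 13, Jun 14, Jun 17, Jun 18, skipping weekends) reaches Tuesday, 2019-06-18.
The last day of the review period: 28 calendar days after 2019-06-18 is 2019-07-16.
The date closing becomes effective: 2019-07-16 + 14 days = 2019-07-30.

2019-07-30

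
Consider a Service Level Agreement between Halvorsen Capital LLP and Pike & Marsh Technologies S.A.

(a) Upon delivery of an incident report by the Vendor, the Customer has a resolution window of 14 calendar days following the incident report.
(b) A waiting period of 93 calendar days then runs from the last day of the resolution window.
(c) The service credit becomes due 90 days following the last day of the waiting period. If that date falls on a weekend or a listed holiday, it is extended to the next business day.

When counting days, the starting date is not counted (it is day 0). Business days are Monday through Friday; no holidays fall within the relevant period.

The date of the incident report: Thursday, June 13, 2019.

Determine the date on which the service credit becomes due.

December 27, 2019

Adding 14 calendar days to June 13, 2019 gives June 27, 2019, which is the last day of the resolution window.
Adding 93 calendar days to June 27, 2019 gives September 28, 2019, which is the last day of the waiting period.
Adding 90 calendar days to September 28, 2019 gives December 27, 2019, which is the date on which the service credit becomes due. December 27, 2019 is a Friday, so no roll-forward applies.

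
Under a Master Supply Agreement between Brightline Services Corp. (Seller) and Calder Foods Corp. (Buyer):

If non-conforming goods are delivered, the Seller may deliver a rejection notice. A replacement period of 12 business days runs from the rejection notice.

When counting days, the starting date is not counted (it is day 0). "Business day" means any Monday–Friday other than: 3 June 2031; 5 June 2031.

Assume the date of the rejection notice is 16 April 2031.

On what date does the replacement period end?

2 May 2031

The last day of the replacement period: counting 12 business days from Wednesday, 16 April 2031 (Apr 17, Apr 18, Apr 21, Apr 22, …, Apr 30, May 1, May 2, skipping weekends) reaches Friday, 2 May 2031.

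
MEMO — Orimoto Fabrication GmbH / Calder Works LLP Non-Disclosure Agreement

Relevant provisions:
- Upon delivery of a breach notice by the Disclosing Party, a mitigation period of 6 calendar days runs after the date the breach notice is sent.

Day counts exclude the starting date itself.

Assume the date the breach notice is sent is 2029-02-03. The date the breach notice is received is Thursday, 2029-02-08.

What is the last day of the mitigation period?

2029-02-09

The last day of the mitigation period: 6 calendar days after 2029-02-03 is 2029-02-09.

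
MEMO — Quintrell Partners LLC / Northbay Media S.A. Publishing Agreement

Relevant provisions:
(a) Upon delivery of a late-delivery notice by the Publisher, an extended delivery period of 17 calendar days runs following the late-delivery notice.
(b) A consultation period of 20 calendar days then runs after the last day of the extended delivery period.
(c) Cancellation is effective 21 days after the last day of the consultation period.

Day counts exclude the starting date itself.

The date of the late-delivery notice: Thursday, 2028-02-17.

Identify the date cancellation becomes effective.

The last day of the extended delivery period: 2028-02-17 + 17 days = 2028-03-05.
Adding 20 calendar days to 2028-03-05 gives 2028-03-25, which is the last day of the consultation period.
Adding 21 calendar days to 2028-03-25 gives 2028-04-15, which is the date cancellation becomes effective.

2028-04-15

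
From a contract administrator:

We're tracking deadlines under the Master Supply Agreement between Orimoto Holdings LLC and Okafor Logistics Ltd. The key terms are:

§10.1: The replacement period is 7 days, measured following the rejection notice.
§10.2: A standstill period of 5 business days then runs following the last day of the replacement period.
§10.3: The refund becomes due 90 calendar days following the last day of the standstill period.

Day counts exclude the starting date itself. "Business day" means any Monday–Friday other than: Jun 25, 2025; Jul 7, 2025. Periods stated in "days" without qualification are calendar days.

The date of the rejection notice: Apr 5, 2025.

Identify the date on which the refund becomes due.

Jul 17, 2025

The last day of the replacement period: 7 calendar days after Apr 5, 2025 is Apr 12, 2025.
The last day of the standstill period: 5 business days after Saturday, Apr 12, 2025, skipping weekends — Apr 14, Apr 15, Apr 16, Apr 17, Apr 18 — lands on Friday, Apr 18, 2025.
The date on which the refund becomes due: Apr 18, 2025 + 90 days = Jul 17, 2025.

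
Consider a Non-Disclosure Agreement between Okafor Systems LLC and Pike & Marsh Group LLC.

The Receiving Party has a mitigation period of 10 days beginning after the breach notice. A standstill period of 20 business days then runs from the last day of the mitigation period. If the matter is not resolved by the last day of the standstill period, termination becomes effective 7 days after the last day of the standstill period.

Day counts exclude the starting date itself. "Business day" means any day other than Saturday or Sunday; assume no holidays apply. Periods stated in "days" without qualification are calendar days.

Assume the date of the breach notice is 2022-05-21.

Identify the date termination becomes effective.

The last day of the mitigation period: 10 calendar days after 2022-05-21 is 2022-05-31.
The last day of the standstill period: counting 20 business days from Tuesday, 2022-05-31 (Jun 1, Jun 2, Jun 3, Jun 6, …, Jun 24, Jun 27, Jun 28, skipping weekends) reaches Tuesday, 2022-06-28.
Adding 7 calendar days to 2022-06-28 gives 2022-07-05, which is the date termination becomes effective.

2022-07-05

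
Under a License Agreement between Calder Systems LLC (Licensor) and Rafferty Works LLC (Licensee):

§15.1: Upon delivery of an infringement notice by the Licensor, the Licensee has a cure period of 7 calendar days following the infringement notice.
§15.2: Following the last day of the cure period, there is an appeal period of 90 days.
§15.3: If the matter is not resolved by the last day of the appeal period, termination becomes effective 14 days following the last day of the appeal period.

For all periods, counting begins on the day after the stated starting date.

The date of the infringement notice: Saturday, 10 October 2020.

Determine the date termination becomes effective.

29 January 2021

The last day of the cure period: 10 October 2020 + 7 days = 17 October 2020.
Adding 90 calendar days to 17 October 2020 gives 15 January 2021, which is the last day of the appeal period.
The date termination becomes effective: 14 calendar days after 15 January 2021 is 29 January 2021.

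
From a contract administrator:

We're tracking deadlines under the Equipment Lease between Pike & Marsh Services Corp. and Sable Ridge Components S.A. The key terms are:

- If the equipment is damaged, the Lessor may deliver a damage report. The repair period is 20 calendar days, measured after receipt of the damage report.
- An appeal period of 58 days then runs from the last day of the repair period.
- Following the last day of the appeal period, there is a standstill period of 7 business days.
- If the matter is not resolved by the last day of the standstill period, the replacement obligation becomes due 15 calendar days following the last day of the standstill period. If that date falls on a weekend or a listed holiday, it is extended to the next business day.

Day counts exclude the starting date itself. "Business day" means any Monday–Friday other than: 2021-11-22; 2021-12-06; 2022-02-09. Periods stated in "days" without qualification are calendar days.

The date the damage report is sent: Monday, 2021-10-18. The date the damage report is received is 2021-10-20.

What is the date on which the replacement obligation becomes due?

2022-02-01

The last day of the repair period: 2021-10-20 + 20 days = 2021-11-09.
The last day of the appeal period: 58 calendar days after 2021-11-09 is 2022-01-06.
The last day of the standstill period: counting 7 business days from Thursday, 2022-01-06 (Jan 7, Jan 10, Jan 11, Jan 12, Jan 13, Jan 14, Jan 17, skipping weekends) reaches Monday, 2022-01-17.
The date on which the replacement obligation becomes due: 2022-01-17 + 15 days = 2022-02-01. 2022-02-01 is a Tuesday and is not a listed holiday, so no roll-forward applies.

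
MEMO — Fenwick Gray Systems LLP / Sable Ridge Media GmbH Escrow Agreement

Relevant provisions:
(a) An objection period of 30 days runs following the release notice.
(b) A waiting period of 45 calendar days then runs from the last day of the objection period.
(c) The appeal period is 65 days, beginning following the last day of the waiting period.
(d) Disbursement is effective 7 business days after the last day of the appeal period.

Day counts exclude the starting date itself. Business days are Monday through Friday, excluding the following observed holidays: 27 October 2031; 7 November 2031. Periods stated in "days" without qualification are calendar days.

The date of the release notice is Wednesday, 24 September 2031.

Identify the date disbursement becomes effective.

Adding 30 calendar days to 24 September 2031 gives 24 October 2031, which is the last day of the objection period.
Adding 45 calendar days to 24 October 2031 gives 8 December 2031, which is the last day of the waiting period.
Adding 65 calendar days to 8 December 2031 gives 11 February 2032, which is the last day of the appeal period.
The date disbursement becomes effective: counting 7 business days from Wednesday, 11 February 2032 (Feb 12, Feb 13, Feb 16, Feb 17, Feb 18, Feb 19, Feb 20, skipping weekends) reaches Friday, 20 February 2032.

20 February 2032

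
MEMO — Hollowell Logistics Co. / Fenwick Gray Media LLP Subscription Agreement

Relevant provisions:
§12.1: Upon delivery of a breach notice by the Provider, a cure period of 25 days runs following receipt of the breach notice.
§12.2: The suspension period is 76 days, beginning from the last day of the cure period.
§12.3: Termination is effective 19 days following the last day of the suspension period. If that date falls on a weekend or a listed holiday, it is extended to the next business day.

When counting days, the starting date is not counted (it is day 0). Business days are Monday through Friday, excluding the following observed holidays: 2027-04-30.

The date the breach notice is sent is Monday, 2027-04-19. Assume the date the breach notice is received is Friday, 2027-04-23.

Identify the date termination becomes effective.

Adding 25 calendar days to 2027-04-23 gives 2027-05-18, which is the last day of the cure period.
The last day of the suspension period: 2027-05-18 + 76 days = 2027-08-02.
Adding 19 calendar days to 2027-08-02 gives 2027-08-21, which is the date termination becomes effective. That falls on a Saturday, so it rolls to the next business day, Monday, 2027-08-23.

2027-08-23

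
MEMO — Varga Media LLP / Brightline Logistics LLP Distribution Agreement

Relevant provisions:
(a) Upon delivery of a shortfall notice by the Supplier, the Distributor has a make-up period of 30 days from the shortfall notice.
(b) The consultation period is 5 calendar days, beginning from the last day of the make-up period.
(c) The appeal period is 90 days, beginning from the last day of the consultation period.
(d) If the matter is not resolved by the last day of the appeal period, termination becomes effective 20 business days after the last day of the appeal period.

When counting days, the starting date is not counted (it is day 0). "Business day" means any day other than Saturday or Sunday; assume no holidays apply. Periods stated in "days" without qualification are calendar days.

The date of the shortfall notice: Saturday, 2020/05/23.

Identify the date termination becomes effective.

2020/10/23

The last day of the make-up period: 2020/05/23 + 30 days = 2020/06/22.
The last day of the consultation period: 2020/06/22 + 5 days = 2020/06/27.
The last day of the appeal period: 2020/06/27 + 90 days = 2020/09/25.
The date termination becomes effective: 20 business days after Friday, 2020/09/25, skipping weekends — Sep 28, Sep 29, Sep 30, Oct 1, …, Oct 21, Oct 22, Oct 23 — lands on Friday, 2020/10/23.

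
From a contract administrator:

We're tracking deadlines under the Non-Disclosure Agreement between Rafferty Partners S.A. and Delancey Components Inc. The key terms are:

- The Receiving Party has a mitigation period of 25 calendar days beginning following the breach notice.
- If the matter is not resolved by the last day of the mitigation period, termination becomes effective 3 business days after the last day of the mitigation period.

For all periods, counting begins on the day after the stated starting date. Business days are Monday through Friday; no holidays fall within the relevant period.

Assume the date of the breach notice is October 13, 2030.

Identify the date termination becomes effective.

November 12, 2030

Adding 25 calendar days to October 13, 2030 gives November 7, 2030, which is the last day of the mitigation period.
From Thursday, November 7, 2030, 3 business days (Nov 8, Nov 11, Nov 12, skipping weekends) brings us to Tuesday, November 12, 2030, which is the date termination becomes effective.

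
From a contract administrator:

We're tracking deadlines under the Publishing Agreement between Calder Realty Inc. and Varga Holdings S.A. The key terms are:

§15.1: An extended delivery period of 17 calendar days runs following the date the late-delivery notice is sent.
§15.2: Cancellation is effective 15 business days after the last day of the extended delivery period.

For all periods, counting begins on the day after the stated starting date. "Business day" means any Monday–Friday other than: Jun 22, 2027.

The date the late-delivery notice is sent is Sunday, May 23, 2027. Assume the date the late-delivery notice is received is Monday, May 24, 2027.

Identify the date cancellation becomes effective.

Jul 1, 2027

Adding 17 calendar days to May 23, 2027 gives Jun 9, 2027, which is the last day of the extended delivery period.
The date cancellation becomes effective: 15 business days after Wednesday, Jun 9, 2027, skipping weekends and the listed holiday on Jun 22 — Jun 10, Jun 11, Jun 14, Jun 15, …, Jun 29, Jun 30, Jul 1 — lands on Thursday, Jul 1, 2027.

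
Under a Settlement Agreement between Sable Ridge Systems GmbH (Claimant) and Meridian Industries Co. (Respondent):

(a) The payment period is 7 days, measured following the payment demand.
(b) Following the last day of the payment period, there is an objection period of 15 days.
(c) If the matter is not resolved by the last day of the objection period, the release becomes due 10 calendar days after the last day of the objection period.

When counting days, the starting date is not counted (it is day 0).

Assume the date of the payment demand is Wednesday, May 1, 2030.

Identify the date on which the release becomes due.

The last day of the payment period: 7 calendar days after May 1, 2030 is May 8, 2030.
The last day of the objection period: 15 calendar days after May 8, 2030 is May 23, 2030.
The date on which the release becomes due: May 23, 2030 + 10 days = June 2, 2030.

June 2, 2030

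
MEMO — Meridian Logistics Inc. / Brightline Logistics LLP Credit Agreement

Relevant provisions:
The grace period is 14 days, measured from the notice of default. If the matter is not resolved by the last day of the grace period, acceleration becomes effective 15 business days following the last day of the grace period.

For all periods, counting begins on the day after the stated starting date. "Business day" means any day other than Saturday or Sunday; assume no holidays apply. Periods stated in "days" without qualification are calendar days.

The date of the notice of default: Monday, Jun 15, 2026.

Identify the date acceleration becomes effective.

Jul 20, 2026

Adding 14 calendar days to Jun 15, 2026 gives Jun 29, 2026, which is the last day of the grace period.
The date acceleration becomes effective: 15 business days after Monday, Jun 29, 2026, skipping weekends — Jun 30, Jul 1, Jul 2, Jul 3, …, Jul 16, Jul 17, Jul 20 — lands on Monday, Jul 20, 2026.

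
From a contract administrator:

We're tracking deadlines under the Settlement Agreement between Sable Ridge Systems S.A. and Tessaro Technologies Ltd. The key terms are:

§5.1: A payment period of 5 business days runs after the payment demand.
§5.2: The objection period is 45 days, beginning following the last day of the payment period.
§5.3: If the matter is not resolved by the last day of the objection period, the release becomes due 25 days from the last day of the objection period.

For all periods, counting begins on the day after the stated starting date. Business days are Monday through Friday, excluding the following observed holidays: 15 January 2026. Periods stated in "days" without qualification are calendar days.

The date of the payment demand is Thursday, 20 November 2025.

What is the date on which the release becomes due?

The last day of the payment period: counting 5 business days from Thursday, 20 November 2025 (Nov 21, Nov 24, Nov 25, Nov 26, Nov 27, skipping weekends) reaches Thursday, 27 November 2025.
Adding 45 calendar days to 27 November 2025 gives 11 January 2026, which is the last day of the objection period.
Adding 25 calendar days to 11 January 2026 gives 5 February 2026, which is the date on which the release becomes due.

5 February 2026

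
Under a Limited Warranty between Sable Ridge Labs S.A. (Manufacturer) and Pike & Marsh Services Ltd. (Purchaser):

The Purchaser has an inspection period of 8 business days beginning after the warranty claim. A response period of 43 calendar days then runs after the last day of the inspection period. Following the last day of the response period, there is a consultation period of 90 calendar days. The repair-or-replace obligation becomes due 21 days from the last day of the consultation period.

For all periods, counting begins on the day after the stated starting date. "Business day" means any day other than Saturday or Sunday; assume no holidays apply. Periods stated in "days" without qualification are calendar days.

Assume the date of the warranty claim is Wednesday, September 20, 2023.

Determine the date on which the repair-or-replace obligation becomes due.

The last day of the inspection period: 8 business days after Wednesday, September 20, 2023, skipping weekends — Sep 21, Sep 22, Sep 25, Sep 26, Sep 27, Sep 28, Sep 29, Oct 2 — lands on Monday, October 2, 2023.
The last day of the response period: October 2, 2023 + 43 days = November 14, 2023.
The last day of the consultation period: 90 calendar days after November 14, 2023 is February 12, 2024.
The date on which the repair-or-replace obligation becomes due: February 12, 2024 + 21 days = March 4, 2024.

March 4, 2024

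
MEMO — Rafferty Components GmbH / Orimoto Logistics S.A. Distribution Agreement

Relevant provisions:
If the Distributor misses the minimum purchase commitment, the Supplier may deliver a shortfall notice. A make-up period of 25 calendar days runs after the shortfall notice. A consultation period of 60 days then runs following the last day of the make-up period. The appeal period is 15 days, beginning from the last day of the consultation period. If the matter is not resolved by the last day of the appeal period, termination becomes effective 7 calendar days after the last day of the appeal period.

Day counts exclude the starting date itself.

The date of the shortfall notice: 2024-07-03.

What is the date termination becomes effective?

Adding 25 calendar days to 2024-07-03 gives 2024-07-28, which is the last day of the make-up period.
The last day of the consultation period: 2024-07-28 + 60 days = 2024-09-26.
The last day of the appeal period: 15 calendar days after 2024-09-26 is 2024-10-11.
The date termination becomes effective: 7 calendar days after 2024-10-11 is 2024-10-18.

2024-10-18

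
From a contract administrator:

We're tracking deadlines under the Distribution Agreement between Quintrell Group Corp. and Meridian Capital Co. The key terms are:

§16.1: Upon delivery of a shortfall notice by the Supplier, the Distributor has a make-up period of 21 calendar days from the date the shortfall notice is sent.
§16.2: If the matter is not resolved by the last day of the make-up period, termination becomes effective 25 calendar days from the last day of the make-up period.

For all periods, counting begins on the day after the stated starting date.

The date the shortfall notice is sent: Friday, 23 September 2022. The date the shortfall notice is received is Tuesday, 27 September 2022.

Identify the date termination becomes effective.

Adding 21 calendar days to 23 September 2022 gives 14 October 2022, which is the last day of the make-up period.
The date termination becomes effective: 14 October 2022 + 25 days = 8 November 2022.

8 November 2022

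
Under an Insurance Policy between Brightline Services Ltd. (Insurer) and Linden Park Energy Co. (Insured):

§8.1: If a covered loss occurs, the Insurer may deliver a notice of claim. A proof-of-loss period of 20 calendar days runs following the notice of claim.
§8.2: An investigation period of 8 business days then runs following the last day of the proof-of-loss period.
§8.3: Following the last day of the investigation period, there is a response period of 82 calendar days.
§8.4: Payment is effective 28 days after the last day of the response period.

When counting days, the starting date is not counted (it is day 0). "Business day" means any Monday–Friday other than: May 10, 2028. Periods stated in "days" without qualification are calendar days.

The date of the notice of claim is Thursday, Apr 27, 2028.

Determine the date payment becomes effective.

The last day of the proof-of-loss period: 20 calendar days after Apr 27, 2028 is May 17, 2028.
The last day of the investigation period: 8 business days after Wednesday, May 17, 2028, skipping weekends — May 18, May 19, May 22, May 23, May 24, May 25, May 26, May 29 — lands on Monday, May 29, 2028.
Adding 82 calendar days to May 29, 2028 gives Aug 19, 2028, which is the last day of the response period.
Adding 28 calendar days to Aug 19, 2028 gives Sep 16, 2028, which is the date payment becomes effective.

Sep 16, 2028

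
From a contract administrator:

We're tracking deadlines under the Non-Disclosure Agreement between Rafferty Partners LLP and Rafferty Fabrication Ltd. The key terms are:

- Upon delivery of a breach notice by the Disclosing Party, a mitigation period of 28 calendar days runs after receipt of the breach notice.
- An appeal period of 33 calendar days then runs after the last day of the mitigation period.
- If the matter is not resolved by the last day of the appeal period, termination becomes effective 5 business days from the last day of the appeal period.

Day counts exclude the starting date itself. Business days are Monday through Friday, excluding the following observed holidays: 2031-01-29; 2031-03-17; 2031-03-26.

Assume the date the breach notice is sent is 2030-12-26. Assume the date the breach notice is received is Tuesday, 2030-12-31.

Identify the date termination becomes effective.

Adding 28 calendar days to 2030-12-31 gives 2031-01-28, which is the last day of the mitigation period.
Adding 33 calendar days to 2031-01-28 gives 2031-03-02, which is the last day of the appeal period.
The date termination becomes effective: counting 5 business days from Sunday, 2031-03-02 (Mar 3, Mar 4, Mar 5, Mar 6, Mar 7, skipping weekends) reaches Friday, 2031-03-07.

2031-03-07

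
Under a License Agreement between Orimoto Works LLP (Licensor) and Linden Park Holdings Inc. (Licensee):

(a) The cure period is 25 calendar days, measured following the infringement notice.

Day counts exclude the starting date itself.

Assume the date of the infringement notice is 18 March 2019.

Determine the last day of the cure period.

The last day of the cure period: 25 calendar days after 18 March 2019 is 12 April 2019.

12 April 2019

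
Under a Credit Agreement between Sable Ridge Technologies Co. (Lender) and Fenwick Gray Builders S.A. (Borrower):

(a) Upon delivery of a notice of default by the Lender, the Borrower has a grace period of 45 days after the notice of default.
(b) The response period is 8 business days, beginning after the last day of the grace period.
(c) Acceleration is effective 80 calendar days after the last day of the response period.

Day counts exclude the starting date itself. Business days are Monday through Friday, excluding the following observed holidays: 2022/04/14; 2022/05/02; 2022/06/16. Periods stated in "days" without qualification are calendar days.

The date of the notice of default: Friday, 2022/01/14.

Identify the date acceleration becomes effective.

2022/05/29

The last day of the grace period: 2022/01/14 + 45 days = 2022/02/28.
The last day of the response period: 8 business days after Monday, 2022/02/28, skipping weekends — Mar 1, Mar 2, Mar 3, Mar 4, Mar 7, Mar 8, Mar 9, Mar 10 — lands on Thursday, 2022/03/10.
Adding 80 calendar days to 2022/03/10 gives 2022/05/29, which is the date acceleration becomes effective.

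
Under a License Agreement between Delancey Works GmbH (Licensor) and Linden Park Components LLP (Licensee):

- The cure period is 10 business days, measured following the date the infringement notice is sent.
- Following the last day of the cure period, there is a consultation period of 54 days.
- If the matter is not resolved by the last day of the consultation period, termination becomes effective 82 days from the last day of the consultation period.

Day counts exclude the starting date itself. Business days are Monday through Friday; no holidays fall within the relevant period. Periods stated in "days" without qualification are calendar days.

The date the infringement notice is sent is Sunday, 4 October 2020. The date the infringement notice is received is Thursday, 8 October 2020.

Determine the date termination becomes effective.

1 March 2021

The last day of the cure period: 10 business days after Sunday, 4 October 2020, skipping weekends — Oct 5, Oct 6, Oct 7, Oct 8, Oct 9, Oct 12, Oct 13, Oct 14, Oct 15, Oct 16 — lands on Friday, 16 October 2020.
The last day of the consultation period: 54 calendar days after 16 October 2020 is 9 December 2020.
The date termination becomes effective: 82 calendar days after 9 December 2020 is 1 March 2021.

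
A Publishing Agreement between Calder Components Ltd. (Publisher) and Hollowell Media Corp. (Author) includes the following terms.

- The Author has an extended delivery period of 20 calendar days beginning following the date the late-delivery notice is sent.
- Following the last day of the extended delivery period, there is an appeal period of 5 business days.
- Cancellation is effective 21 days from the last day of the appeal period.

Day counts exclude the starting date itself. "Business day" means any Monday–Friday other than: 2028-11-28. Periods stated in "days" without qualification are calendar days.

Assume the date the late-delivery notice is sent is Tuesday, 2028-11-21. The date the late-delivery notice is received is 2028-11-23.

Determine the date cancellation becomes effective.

2029-01-08

The last day of the extended delivery period: 2028-11-21 + 20 days = 2028-12-11.
The last day of the appeal period: 5 business days after Monday, 2028-12-11, skipping weekends — Dec 12, Dec 13, Dec 14, Dec 15, Dec 18 — lands on Monday, 2028-12-18.
Adding 21 calendar days to 2028-12-18 gives 2029-01-08, which is the date cancellation becomes effective.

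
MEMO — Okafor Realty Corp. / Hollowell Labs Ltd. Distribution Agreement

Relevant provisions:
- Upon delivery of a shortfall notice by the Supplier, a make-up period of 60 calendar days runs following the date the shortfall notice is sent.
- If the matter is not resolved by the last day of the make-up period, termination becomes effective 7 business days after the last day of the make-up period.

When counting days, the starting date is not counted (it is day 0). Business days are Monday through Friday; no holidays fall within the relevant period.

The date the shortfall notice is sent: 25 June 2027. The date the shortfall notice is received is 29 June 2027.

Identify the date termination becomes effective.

Adding 60 calendar days to 25 June 2027 gives 24 August 2027, which is the last day of the make-up period.
From Tuesday, 24 August 2027, 7 business days (Aug 25, Aug 26, Aug 27, Aug 30, Aug 31, Sep 1, Sep 2, skipping weekends) brings us to Thursday, 2 September 2027, which is the date termination becomes effective.

2 September 2027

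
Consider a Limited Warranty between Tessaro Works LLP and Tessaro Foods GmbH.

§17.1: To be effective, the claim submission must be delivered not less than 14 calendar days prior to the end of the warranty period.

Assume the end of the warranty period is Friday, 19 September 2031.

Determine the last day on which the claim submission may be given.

5 September 2031

19 September 2031 minus 14 days is 5 September 2031.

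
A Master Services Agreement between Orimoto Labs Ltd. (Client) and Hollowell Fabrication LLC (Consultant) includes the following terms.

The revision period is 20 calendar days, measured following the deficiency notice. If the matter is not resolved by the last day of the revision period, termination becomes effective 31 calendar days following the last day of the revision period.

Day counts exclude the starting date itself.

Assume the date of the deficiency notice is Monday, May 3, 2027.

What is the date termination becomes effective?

Jun 23, 2027

The last day of the revision period: May 3, 2027 + 20 days = May 23, 2027.
The date termination becomes effective: May 23, 2027 + 31 days = Jun 23, 2027.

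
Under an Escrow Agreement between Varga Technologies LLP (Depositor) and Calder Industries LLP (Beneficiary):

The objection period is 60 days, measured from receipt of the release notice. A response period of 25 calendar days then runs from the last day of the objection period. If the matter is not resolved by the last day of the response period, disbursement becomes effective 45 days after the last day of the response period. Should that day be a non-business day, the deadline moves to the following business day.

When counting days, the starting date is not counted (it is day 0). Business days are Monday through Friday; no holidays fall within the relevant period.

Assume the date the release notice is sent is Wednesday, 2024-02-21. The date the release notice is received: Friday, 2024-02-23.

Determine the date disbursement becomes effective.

2024-07-02

Adding 60 calendar days to 2024-02-23 gives 2024-04-23, which is the last day of the objection period.
Adding 25 calendar days to 2024-04-23 gives 2024-05-18, which is the last day of the response period.
The date disbursement becomes effective: 45 calendar days after 2024-05-18 is 2024-07-02. 2024-07-02 is a Tuesday, so no roll-forward applies.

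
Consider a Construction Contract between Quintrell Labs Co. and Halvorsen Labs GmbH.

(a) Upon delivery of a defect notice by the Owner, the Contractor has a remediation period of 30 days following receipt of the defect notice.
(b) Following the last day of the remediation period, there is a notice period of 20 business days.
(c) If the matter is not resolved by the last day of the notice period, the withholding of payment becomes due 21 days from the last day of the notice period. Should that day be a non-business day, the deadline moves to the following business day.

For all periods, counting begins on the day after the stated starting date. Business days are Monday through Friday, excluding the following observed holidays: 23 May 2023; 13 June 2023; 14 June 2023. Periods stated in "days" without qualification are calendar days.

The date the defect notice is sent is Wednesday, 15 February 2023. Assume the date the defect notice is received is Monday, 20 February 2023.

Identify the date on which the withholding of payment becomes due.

10 May 2023

Adding 30 calendar days to 20 February 2023 gives 22 March 2023, which is the last day of the remediation period.
From Wednesday, 22 March 2023, 20 business days (Mar 23, Mar 24, Mar 27, Mar 28, …, Apr 17, Apr 18, Apr 19, skipping weekends) brings us to Wednesday, 19 April 2023, which is the last day of the notice period.
The date on which the withholding of payment becomes due: 21 calendar days after 19 April 2023 is 10 May 2023. 10 May 2023 is a Wednesday and is not a listed holiday, so no roll-forward applies.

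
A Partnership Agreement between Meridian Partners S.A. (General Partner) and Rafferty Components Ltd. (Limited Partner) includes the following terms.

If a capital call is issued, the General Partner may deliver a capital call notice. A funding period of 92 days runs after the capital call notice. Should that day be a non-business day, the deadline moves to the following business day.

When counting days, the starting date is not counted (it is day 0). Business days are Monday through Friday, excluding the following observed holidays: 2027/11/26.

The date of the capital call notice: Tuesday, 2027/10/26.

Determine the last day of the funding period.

2028/01/26

The last day of the funding period: 92 calendar days after 2027/10/26 is 2028/01/26. 2028/01/26 is a Wednesday and is not a listed holiday, so no roll-forward applies.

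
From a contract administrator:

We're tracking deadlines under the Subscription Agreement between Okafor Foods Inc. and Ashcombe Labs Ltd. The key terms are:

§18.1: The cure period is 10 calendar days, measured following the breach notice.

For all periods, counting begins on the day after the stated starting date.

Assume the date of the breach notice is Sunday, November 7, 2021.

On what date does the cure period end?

Adding 10 calendar days to November 7, 2021 gives November 17, 2021, which is the last day of the cure period.

November 17, 2021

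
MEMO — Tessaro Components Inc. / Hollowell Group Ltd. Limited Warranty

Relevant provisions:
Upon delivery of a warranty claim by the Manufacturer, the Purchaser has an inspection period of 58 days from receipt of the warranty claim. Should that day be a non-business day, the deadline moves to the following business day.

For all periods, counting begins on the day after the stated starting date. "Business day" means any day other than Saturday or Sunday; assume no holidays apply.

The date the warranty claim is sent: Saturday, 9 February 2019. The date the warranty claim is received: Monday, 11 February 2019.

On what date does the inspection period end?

The last day of the inspection period: 58 calendar days after 11 February 2019 is 10 April 2019. 10 April 2019 is a Wednesday, so no roll-forward applies.

10 April 2019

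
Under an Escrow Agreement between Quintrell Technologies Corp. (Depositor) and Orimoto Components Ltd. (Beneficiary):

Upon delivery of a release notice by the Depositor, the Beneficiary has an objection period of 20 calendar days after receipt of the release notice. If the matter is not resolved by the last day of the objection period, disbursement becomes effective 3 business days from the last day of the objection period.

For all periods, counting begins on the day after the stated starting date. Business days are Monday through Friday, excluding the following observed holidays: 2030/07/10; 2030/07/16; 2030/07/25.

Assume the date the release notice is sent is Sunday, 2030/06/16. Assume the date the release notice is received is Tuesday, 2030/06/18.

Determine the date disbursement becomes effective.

2030/07/12

Adding 20 calendar days to 2030/06/18 gives 2030/07/08, which is the last day of the objection period.
From Monday, 2030/07/08, 3 business days (Jul 9, Jul 11, Jul 12, skipping weekends and the listed holiday on Jul 10) brings us to Friday, 2030/07/12, which is the date disbursement becomes effective.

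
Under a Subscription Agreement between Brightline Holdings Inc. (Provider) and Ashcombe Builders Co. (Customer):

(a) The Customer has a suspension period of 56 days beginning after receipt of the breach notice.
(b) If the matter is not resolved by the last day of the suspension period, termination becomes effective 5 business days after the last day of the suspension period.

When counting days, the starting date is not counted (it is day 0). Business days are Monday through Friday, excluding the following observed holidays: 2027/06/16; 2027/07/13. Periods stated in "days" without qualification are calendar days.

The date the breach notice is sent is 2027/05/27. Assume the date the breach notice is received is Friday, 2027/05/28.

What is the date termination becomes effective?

The last day of the suspension period: 56 calendar days after 2027/05/28 is 2027/07/23.
The date termination becomes effective: 5 business days after Friday, 2027/07/23, skipping weekends — Jul 26, Jul 27, Jul 28, Jul 29, Jul 30 — lands on Friday, 2027/07/30.

2027/07/30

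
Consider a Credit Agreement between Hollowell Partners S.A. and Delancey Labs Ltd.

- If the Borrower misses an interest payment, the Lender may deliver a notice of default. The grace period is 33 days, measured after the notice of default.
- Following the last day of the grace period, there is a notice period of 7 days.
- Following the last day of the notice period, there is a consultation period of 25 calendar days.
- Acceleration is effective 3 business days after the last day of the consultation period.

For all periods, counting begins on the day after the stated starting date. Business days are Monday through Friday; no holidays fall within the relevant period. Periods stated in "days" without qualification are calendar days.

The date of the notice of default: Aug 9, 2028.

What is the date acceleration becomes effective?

Oct 18, 2028

The last day of the grace period: 33 calendar days after Aug 9, 2028 is Sep 11, 2028.
The last day of the notice period: Sep 11, 2028 + 7 days = Sep 18, 2028.
The last day of the consultation period: Sep 18, 2028 + 25 days = Oct 13, 2028.
From Friday, Oct 13, 2028, 3 business days (Oct 16, Oct 17, Oct 18, skipping weekends) brings us to Wednesday, Oct 18, 2028, which is the date acceleration becomes effective.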